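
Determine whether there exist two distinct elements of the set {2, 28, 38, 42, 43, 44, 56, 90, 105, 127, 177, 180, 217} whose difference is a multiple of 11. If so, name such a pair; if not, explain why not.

Both 2 and 90 leave remainder 2 on division by 11; their difference 88 = 8·11 is a multiple of 11.

Yes: 2 and 90.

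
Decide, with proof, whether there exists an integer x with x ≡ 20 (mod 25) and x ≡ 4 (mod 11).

gcd(25, 11) = 1, so the Chinese Remainder Theorem guarantees exactly one residue class mod 275 satisfying both.
Any solution of the first congruence is x = 20 + 25t; substituting into the second, 25t ≡ 4 − 20 ≡ 6 (mod 11).
25 ≡ 3 (mod 11), so this reads 3t ≡ 6 (mod 11). Invert 3 mod 11 by the Euclidean algorithm: 11 = 3·3 + 2, 3 = 1·2 + 1, 2 = 2·1 + 0; back-substituting, 1 = 3 − 1·2 = 3 − (11 − 3·3) = −11 + 4·3. Hence 3·4 ≡ 1, so 3⁻¹ ≡ 4 (mod 11).
Therefore t ≡ 4·6 = 24 ≡ 2 (mod 11).
With t = 2: x = 20 + 25·2 = 70.
Indeed 70 ≡ 20 (mod 25) and 70 ≡ 4 (mod 11).

x = 70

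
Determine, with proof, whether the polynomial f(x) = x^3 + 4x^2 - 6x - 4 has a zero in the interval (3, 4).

f(3) = 41 and f(4) = 100, both positive, so a sign-change argument is unavailable; we show f keeps this sign on the whole interval.
Substitute x = 3 + u, where 0 < u < 1 on the interval. Expanding, f(3 + u) = u^3 + 13u^2 + 45u + 41.
The nonzero coefficients here are all positive, so for u > 0 every term is positive (or zero), and the constant term 41 is strictly positive.
Therefore f(x) > 0 throughout (3, 4), and f has no zero there.

No such root exists.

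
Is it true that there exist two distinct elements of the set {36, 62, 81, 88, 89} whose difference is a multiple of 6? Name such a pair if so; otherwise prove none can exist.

No, no such pair exists.

Two integers differ by a multiple of 6 exactly when they have the same residue mod 6. The residues are 36↦0, 62↦2, 81↦3, 88↦4, 89↦5.
No residue repeats among the 5 elements, so no pair has difference ≡ 0 (mod 6).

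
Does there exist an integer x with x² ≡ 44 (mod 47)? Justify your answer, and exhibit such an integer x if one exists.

Apply Euler's criterion with the prime 47: 44 is a quadratic residue iff 44^23 ≡ 1 (mod 47), and a non-residue iff it is ≡ −1.
Repeated squaring mod 47: 44^2 = 1936 ≡ 9; 44^4 ≡ 9² = 81 ≡ 34; 44^8 ≡ 34² = 1156 ≡ 28; 44^16 ≡ 28² = 784 ≡ 32.
Since 23 = 16 + 4 + 2 + 1, 44^23 ≡ 32 · 34 · 9 · 44; multiplying out mod 47: 32·34 = 1088 ≡ 7, then 7·9 = 63 ≡ 16, then 16·44 = 704 ≡ 46. Thus 44^23 ≡ 46 ≡ −1 (mod 47).
The value −1 means 44 is a non-residue modulo 47, so x² ≡ 44 (mod 47) is impossible.

There is no such integer.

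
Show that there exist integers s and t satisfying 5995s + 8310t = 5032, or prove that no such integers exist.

There are no such integers.

Both 5995 and 8310 are divisible by gcd(5995, 8310) = 5, hence so is any combination 5995s + 8310t.
But 5032 = 5·1006 + 2, so 5 ∤ 5032.
So the equation is unsolvable over ℤ.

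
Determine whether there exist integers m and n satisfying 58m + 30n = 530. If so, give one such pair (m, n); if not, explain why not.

gcd(58, 30) = 2, and 2 divides 530, so integer solutions exist.
Dividing through by 2 reduces the equation to 29m + 15n = 265.
Euclidean algorithm: 29 = 1·15 + 14, 15 = 1·14 + 1, 14 = 14·1 + 0.
Working back up the chain: 1 = 15 − 1·14 = 15 − (29 − 1·15) = −29 + 2·15. So 29·(-1) + 15·2 = 1.
Times 265: 29·(-265) + 15·530 = 265, so (-265, 530) solves it.
Adding 18·15 to m and subtracting 18·29 from n gives the tidier solution (5, 8).
Check: 58·5 + 30·8 = 290 + 240 = 530. ✓

m = 5, n = 8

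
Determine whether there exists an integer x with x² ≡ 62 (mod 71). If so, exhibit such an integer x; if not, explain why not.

Apply Euler's criterion with the prime 71: 62 is a quadratic residue iff 62^35 ≡ 1 (mod 71), and a non-residue iff it is ≡ −1.
Squaring successively (mod 71): 62^2 = 3844 ≡ 10; 62^4 ≡ 10² = 100 ≡ 29; 62^8 ≡ 29² = 841 ≡ 60; 62^16 ≡ 60² = 3600 ≡ 50; 62^32 ≡ 50² = 2500 ≡ 15.
Since 35 = 32 + 2 + 1, 62^35 ≡ 15 · 10 · 62; multiplying out mod 71: 15·10 = 150 ≡ 8, then 8·62 = 496 ≡ 70. Thus 62^35 ≡ 70 ≡ −1 (mod 71).
The value −1 means 62 is a non-residue modulo 71, so x² ≡ 62 (mod 71) is impossible.

There is no such integer.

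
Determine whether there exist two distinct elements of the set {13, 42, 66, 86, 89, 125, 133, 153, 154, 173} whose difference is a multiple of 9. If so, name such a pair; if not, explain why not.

Both 89 and 125 leave remainder 8 on division by 9; their difference 36 = 4·9 is a multiple of 9.

The pair (89, 125) works.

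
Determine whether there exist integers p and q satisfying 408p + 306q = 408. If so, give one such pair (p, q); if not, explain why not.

p = 1, q = 0

Every value of 408p + 306q is a multiple of gcd(408, 306) = 102; since 102 ∣ 408, solutions exist.
Dividing through by 102 reduces the equation to 4p + 3q = 4.
Dividing repeatedly: 4 = 1·3 + 1, 3 = 3·1 + 0.
Working back up the chain: 1 = 4 − 1·3. So 4·1 + 3·(-1) = 1.
Times 4: 4·4 + 3·(-4) = 4, so (4, -4) solves it.
Shifting by a multiple of (3, −4) keeps it a solution: p = 4 − 1·3 = 1, q = -4 + 1·4 = 0.
Indeed 408·1 + 306·0 = 408 + 0 = 408.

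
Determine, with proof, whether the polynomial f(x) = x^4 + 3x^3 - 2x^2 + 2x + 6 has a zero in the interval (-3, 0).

f(-3) = -18 and f(0) = 6, which have opposite signs.
Since f is a polynomial it is continuous on [-3, 0].
By the Intermediate Value Theorem f must vanish at some point of (-3, 0).

Yes, f has a root in the interval.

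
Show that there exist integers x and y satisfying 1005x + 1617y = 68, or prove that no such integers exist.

Both 1005 and 1617 are divisible by gcd(1005, 1617) = 3, hence so is any combination 1005x + 1617y.
But 68 = 3·22 + 2, so 3 ∤ 68.
So the equation is unsolvable over ℤ.

No such integers exist.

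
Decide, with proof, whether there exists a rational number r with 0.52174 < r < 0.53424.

r = 8/15

Scale by 15: the interval becomes (7.82610, 8.01360), which contains the integer 8.
Dividing back, 0.52174 < 8/15 < 0.53424, and 8/15 is rational.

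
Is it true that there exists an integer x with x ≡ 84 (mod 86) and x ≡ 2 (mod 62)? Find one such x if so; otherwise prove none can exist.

gcd(86, 62) = 2. A simultaneous solution exists iff 84 ≡ 2 (mod 2); here 84 mod 2 = 0 = 2 mod 2, so it does.
Put x = 84 + 86t, so we need 86t ≡ 42 (mod 62), equivalently (divide by 2) 43t ≡ 21 (mod 31).
43 ≡ 12 (mod 31), so this reads 12t ≡ 21 (mod 31). To invert 12 modulo 31: 31 = 2·12 + 7, 12 = 1·7 + 5, 7 = 1·5 + 2, 5 = 2·2 + 1, 2 = 2·1 + 0, and unwinding, 1 = 5 − 2·2 = 5 − 2·(7 − 1·5) = −2·7 + 3·5 = −2·7 + 3·(12 − 1·7) = 3·12 − 5·7 = 3·12 − 5·(31 − 2·12) = −5·31 + 13·12. Thus 12⁻¹ ≡ 13 (mod 31).
Therefore t ≡ 13·21 = 273 ≡ 25 (mod 31).
Then x = 84 + 86·25 = 2234.
Indeed 2234 ≡ 84 (mod 86) and 2234 ≡ 2 (mod 62).

x = 2234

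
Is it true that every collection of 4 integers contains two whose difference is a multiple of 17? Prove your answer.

No; for instance {85, 86, 87, 88} is a counterexample.

Consider the 4 integers 85, 86, 87, 88. They lie in distinct residue classes modulo 17, since 4 ≤ 17.
The differences between them range over 1, …, 3, none of which is divisible by 17.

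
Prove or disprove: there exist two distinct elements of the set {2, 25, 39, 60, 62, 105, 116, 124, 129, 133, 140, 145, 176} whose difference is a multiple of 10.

Reduce each element mod 10: 2↦2, 25↦5, 39↦9, 60↦0, 62↦2, 105↦5, 116↦6, 124↦4, 129↦9, 133↦3, 140↦0, 145↦5, 176↦6. The residue 2 repeats (at 2 and 62), and 62 − 2 = 60 = 6·10.

The pair (2, 62) works.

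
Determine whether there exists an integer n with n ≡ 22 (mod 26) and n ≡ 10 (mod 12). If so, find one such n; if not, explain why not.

gcd(26, 12) = 2. A simultaneous solution exists iff 22 ≡ 10 (mod 2); here 22 mod 2 = 0 = 10 mod 2, so it does.
In fact n = 22 itself already satisfies 22 mod 12 = 10.
Verify: 22 = 0·26 + 22 and 22 = 1·12 + 10. ✓

n = 22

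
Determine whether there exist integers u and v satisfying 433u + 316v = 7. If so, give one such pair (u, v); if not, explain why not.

u = 127, v = -174

Since gcd(433, 316) = 1, every integer is an integer combination of 433 and 316.
Run the Euclidean algorithm on 433 and 316: 433 = 1·316 + 117, 316 = 2·117 + 82, 117 = 1·82 + 35, 82 = 2·35 + 12, 35 = 2·12 + 11, 12 = 1·11 + 1, 11 = 11·1 + 0.
Unwinding: 1 = 12 − 1·11 = 12 − (35 − 2·12) = −35 + 3·12 = −35 + 3·(82 − 2·35) = 3·82 − 7·35 = 3·82 − 7·(117 − 1·82) = −7·117 + 10·82 = −7·117 + 10·(316 − 2·117) = 10·316 − 27·117 = 10·316 − 27·(433 − 1·316) = −27·433 + 37·316, i.e. 433·(-27) + 316·37 = 1.
Scaling by 7 gives the particular solution (u, v) = (-189, 259).
Adding 1·316 to u and subtracting 1·433 from v gives the tidier solution (127, -174).
Indeed 433·127 + 316·(-174) = 54991 − 54984 = 7.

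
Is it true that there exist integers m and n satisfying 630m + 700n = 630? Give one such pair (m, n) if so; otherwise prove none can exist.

m = 1, n = 0

Since gcd(630, 700) = 70 and 630 = 70·9, Bézout's identity guarantees a solution.
Dividing through by 70 reduces the equation to 9m + 10n = 9.
Run the Euclidean algorithm on 10 and 9: 10 = 1·9 + 1, 9 = 9·1 + 0.
Working back up the chain: 1 = 10 − 1·9. So 9·(-1) + 10·1 = 1.
Multiplying through by 9: m = (-1)·9 = -9, n = 1·9 = 9 is a solution.
Shifting by a multiple of (10, −9) keeps it a solution: m = -9 + 1·10 = 1, n = 9 − 1·9 = 0.
Indeed 630·1 + 700·0 = 630 + 0 = 630.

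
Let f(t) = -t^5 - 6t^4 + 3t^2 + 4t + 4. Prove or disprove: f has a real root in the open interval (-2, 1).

f(-2) = -56 and f(1) = 4, which have opposite signs.
f is continuous everywhere (it is a polynomial), in particular on [-2, 1].
By the Intermediate Value Theorem f must vanish at some point of (-2, 1).

Yes, f has a root in the interval.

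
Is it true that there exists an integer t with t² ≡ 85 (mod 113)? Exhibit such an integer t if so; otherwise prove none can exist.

t = 56

t = 56 works: 56² = 3136, and 3136 − 85 = 3051 = 27·113.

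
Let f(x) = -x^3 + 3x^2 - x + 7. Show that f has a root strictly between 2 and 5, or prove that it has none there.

Such a root exists.

f(2) = 9 and f(5) = -48, which have opposite signs.
Since f is a polynomial it is continuous on [2, 5].
By the Intermediate Value Theorem f must vanish at some point of (2, 5).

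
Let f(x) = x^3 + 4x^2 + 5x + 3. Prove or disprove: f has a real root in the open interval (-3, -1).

Yes, f has a root in the interval.

f(-3) = -3 and f(-1) = 1, which have opposite signs.
Since f is a polynomial it is continuous on [-3, -1].
By the Intermediate Value Theorem, f takes the value 0 somewhere in the open interval.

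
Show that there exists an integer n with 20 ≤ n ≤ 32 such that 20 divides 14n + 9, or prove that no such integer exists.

At n = 20, 14·20 + 9 = 289 ≡ 9 (mod 20), and each step in n adds 14, giving residues 9, 3, 17, 11, 5, 19, 13, 7, 1, 15, 9, 3, 17 for n = 20, 21, …, 32.
None is 0, so 20 never divides 14n + 9 on this range.

There is no such integer n in that range.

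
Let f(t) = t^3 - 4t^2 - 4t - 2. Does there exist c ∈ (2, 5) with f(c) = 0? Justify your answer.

f(2) = -18 and f(5) = 3, which have opposite signs.
f is continuous everywhere (it is a polynomial), in particular on [2, 5].
By the Intermediate Value Theorem f must vanish at some point of (2, 5).

Such a root exists.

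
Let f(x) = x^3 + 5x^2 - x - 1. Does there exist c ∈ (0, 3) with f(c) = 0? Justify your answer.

f(0) = -1 and f(3) = 68, which have opposite signs.
As a polynomial, f is continuous on every closed interval.
So by the Intermediate Value Theorem there is a c strictly between 0 and 3 with f(c) = 0.

Yes, f has a root in the interval.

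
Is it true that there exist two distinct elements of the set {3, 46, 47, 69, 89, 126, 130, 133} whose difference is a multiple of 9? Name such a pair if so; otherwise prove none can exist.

There is no such pair.

Two integers differ by a multiple of 9 exactly when they have the same residue mod 9. The residues are 3↦3, 46↦1, 47↦2, 69↦6, 89↦8, 126↦0, 130↦4, 133↦7.
All 8 residues are distinct, so no two elements differ by a multiple of 9.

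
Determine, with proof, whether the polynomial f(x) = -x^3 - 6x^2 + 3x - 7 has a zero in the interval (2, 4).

The endpoint values f(2) = -33 and f(4) = -155 are both negative. Claim: f(x) < 0 for every x in (2, 4).
Substitute x = 2 + u, where 0 < u < 2 on the interval. Expanding, f(2 + u) = -u^3 - 12u^2 - 33u - 33.
The nonzero coefficients here are all negative, so for u > 0 every term is negative (or zero), and the constant term -33 is strictly negative.
Therefore f(x) < 0 throughout (2, 4), and f has no zero there.

No.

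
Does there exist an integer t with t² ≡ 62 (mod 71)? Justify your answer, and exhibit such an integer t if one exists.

Apply Euler's criterion with the prime 71: 62 is a quadratic residue iff 62^35 ≡ 1 (mod 71), and a non-residue iff it is ≡ −1.
Squaring successively (mod 71): 62^2 = 3844 ≡ 10; 62^4 ≡ 10² = 100 ≡ 29; 62^8 ≡ 29² = 841 ≡ 60; 62^16 ≡ 60² = 3600 ≡ 50; 62^32 ≡ 50² = 2500 ≡ 15.
Since 35 = 32 + 2 + 1, 62^35 ≡ 15 · 10 · 62; multiplying out mod 71: 15·10 = 150 ≡ 8, then 8·62 = 496 ≡ 70. Thus 62^35 ≡ 70 ≡ −1 (mod 71).
By Euler's criterion 62 is a quadratic non-residue mod 71: no t satisfies t² ≡ 62 (mod 71).

No, no such integer exists.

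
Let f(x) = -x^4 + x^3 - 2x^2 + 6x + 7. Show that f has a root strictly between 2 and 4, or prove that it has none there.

Such a root exists.

f(2) = 3 and f(4) = -193, which have opposite signs.
Since f is a polynomial it is continuous on [2, 4].
By the Intermediate Value Theorem f must vanish at some point of (2, 4).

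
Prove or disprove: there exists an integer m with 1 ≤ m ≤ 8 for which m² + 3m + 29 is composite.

m = 8

At m = 8: 8² + 3·8 + 29 = 117 = 3·39, which is composite.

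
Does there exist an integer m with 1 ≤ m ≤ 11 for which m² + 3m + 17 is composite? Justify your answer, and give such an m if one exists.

m = 7

At m = 7: 7² + 3·7 + 17 = 87 = 3·29, which is composite.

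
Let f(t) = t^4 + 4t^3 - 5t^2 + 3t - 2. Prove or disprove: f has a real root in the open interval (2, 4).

No.

The endpoint values f(2) = 32 and f(4) = 442 are both positive. Claim: f(t) > 0 for every t in (2, 4).
Substitute t = 2 + u, where 0 < u < 2 on the interval. Expanding, f(2 + u) = u^4 + 12u^3 + 43u^2 + 63u + 32.
The nonzero coefficients here are all positive, so for u > 0 every term is positive (or zero), and the constant term 32 is strictly positive.
So f is strictly positive on (2, 4); no root exists in the interval.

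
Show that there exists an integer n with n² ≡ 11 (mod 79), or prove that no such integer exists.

n = 13 works: 13² = 169, and 169 − 11 = 158 = 2·79.

n = 13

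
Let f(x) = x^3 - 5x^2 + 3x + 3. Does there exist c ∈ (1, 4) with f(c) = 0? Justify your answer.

Such a root exists.

f(1) = 2 and f(4) = -1, which have opposite signs.
f is continuous everywhere (it is a polynomial), in particular on [1, 4].
By the Intermediate Value Theorem, f takes the value 0 somewhere in the open interval.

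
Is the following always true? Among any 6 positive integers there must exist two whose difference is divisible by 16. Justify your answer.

Consider the 6 integers 31, 32, …, 36. They lie in distinct residue classes modulo 16, since 6 ≤ 16.
No two share a residue, so no pair has difference divisible by 16; the claim fails for this set.

No, the set {31, 32, 33, 34, 35, 36} is a counterexample.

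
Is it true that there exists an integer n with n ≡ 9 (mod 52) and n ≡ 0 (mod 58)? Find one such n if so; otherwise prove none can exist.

Both moduli are multiples of 2 = gcd(52, 58), so any solution would satisfy n ≡ 9 and n ≡ 0 modulo 2 simultaneously.
But 9 mod 2 = 1 while 0 mod 2 = 0, a contradiction.
So no integer satisfies both congruences.

No, no such integer exists.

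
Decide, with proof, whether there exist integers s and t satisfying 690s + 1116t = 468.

s = 12, t = -7

Since gcd(690, 1116) = 6 and 468 = 6·78, Bézout's identity guarantees a solution.
Dividing through by 6 reduces the equation to 115s + 186t = 78.
Run the Euclidean algorithm on 186 and 115: 186 = 1·115 + 71, 115 = 1·71 + 44, 71 = 1·44 + 27, 44 = 1·27 + 17, 27 = 1·17 + 10, 17 = 1·10 + 7, 10 = 1·7 + 3, 7 = 2·3 + 1, 3 = 3·1 + 0.
Back-substituting, 1 = 7 − 2·3 = 7 − 2·(10 − 1·7) = −2·10 + 3·7 = −2·10 + 3·(17 − 1·10) = 3·17 − 5·10 = 3·17 − 5·(27 − 1·17) = −5·27 + 8·17 = −5·27 + 8·(44 − 1·27) = 8·44 − 13·27 = 8·44 − 13·(71 − 1·44) = −13·71 + 21·44 = −13·71 + 21·(115 − 1·71) = 21·115 − 34·71 = 21·115 − 34·(186 − 1·115) = −34·186 + 55·115; that is, 115·55 + 186·(-34) = 1.
Scaling by 78 gives the particular solution (s, t) = (4290, -2652).
The general solution is s = 4290 + 186k, t = -2652 − 115k; taking k = -23 gives the smaller pair s = 12, t = -7.
Indeed 690·12 + 1116·(-7) = 8280 − 7812 = 468.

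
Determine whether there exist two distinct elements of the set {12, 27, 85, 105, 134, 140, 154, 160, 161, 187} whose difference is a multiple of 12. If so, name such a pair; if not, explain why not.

There is no such pair.

Residues mod 12: 12↦0, 27↦3, 85↦1, 105↦9, 134↦2, 140↦8, 154↦10, 160↦4, 161↦5, 187↦7.
No residue repeats among the 10 elements, so no pair has difference ≡ 0 (mod 12).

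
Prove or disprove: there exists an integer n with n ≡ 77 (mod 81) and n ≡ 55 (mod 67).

n = 725

gcd(81, 67) = 1, so the Chinese Remainder Theorem guarantees exactly one residue class mod 5427 satisfying both.
Any solution of the first congruence is n = 77 + 81t; substituting into the second, 81t ≡ 55 − 77 ≡ 45 (mod 67).
81 ≡ 14 (mod 67), so this reads 14t ≡ 45 (mod 67). Invert 14 mod 67 by the Euclidean algorithm: 67 = 4·14 + 11, 14 = 1·11 + 3, 11 = 3·3 + 2, 3 = 1·2 + 1, 2 = 2·1 + 0; back-substituting, 1 = 3 − 1·2 = 3 − (11 − 3·3) = −11 + 4·3 = −11 + 4·(14 − 1·11) = 4·14 − 5·11 = 4·14 − 5·(67 − 4·14) = −5·67 + 24·14. Hence 14·24 ≡ 1, so 14⁻¹ ≡ 24 (mod 67).
Multiplying by 24: t ≡ 24·45 = 1080 ≡ 8 (mod 67).
Taking t = 8 gives n = 77 + 81·8 = 725.
Indeed 725 ≡ 77 (mod 81) and 725 ≡ 55 (mod 67).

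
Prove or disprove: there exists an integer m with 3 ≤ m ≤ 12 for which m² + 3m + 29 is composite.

m = 10

At m = 10: 10² + 3·10 + 29 = 159 = 3·53, which is composite.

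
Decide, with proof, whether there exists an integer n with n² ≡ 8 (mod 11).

No, no such integer exists.

Computing n² mod 11 for n = 0, 1, …, 5 (enough, by the symmetry n ↦ 11 − n) gives 0, 1, 4, 9, 5, 3.
The set of squares mod 11 is therefore {0, 1, 3, 4, 5, 9}, which does not contain 8.
Therefore n² ≡ 8 (mod 11) has no solution.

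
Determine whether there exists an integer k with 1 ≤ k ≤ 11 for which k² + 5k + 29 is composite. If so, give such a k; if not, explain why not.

k = 1

At k = 1: 1² + 5·1 + 29 = 35 = 5·7, which is composite.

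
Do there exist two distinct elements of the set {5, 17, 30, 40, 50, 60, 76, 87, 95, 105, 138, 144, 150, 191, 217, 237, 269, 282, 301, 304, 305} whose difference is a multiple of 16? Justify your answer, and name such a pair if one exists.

17 and 305 are such a pair.

17 mod 16 = 1 and 305 mod 16 = 1, so 305 − 17 = 288 = 18·16.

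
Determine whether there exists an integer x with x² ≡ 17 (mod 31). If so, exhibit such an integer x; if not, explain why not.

There is no such integer.

Apply Euler's criterion with the prime 31: 17 is a quadratic residue iff 17^15 ≡ 1 (mod 31), and a non-residue iff it is ≡ −1.
Repeated squaring mod 31: 17^2 = 289 ≡ 10; 17^4 ≡ 10² = 100 ≡ 7; 17^8 ≡ 7² = 49 ≡ 18.
Since 15 = 8 + 4 + 2 + 1, 17^15 ≡ 18 · 7 · 10 · 17; multiplying out mod 31: 18·7 = 126 ≡ 2, then 2·10 = 20 ≡ 20, then 20·17 = 340 ≡ 30. Thus 17^15 ≡ 30 ≡ −1 (mod 31).
By Euler's criterion 17 is a quadratic non-residue mod 31: no x satisfies x² ≡ 17 (mod 31).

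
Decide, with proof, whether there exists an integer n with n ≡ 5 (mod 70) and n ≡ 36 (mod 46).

Reduce both congruences modulo 2, which divides 70 and 46: they say n ≡ 5 (mod 2) and n ≡ 36 (mod 2).
These are incompatible: 5 − 36 = -31 is not divisible by 2.
So no integer satisfies both congruences.

No such integer exists.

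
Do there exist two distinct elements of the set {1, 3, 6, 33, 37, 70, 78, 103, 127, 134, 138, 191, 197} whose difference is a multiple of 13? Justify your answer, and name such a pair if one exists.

No, no such pair exists.

Residues mod 13: 1↦1, 3↦3, 6↦6, 33↦7, 37↦11, 70↦5, 78↦0, 103↦12, 127↦10, 134↦4, 138↦8, 191↦9, 197↦2.
No residue repeats among the 13 elements, so no pair has difference ≡ 0 (mod 13).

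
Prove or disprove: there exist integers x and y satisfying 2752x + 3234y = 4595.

Any value of 2752x + 3234y is a multiple of gcd(2752, 3234) = 2.
But 4595 is not a multiple of 2 (it leaves remainder 1).
Therefore 2752x + 3234y = 4595 has no solution in integers.

No, no such integers exist.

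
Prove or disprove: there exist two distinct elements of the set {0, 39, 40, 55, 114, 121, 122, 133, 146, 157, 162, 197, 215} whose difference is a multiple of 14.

There is no such pair.

Reduce each element modulo 14: 0↦0, 39↦11, 40↦12, 55↦13, 114↦2, 121↦9, 122↦10, 133↦7, 146↦6, 157↦3, 162↦8, 197↦1, 215↦5.
No residue repeats among the 13 elements, so no pair has difference ≡ 0 (mod 14).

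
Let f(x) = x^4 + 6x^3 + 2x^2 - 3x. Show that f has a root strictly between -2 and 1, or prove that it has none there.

Such a root exists.

f(-2) = -18 and f(1) = 6, which have opposite signs.
As a polynomial, f is continuous on every closed interval.
By the Intermediate Value Theorem, f takes the value 0 somewhere in the open interval.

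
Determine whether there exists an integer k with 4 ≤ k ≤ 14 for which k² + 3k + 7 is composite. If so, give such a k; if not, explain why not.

At k = 8: 8² + 3·8 + 7 = 95 = 5·19, which is composite.

k = 8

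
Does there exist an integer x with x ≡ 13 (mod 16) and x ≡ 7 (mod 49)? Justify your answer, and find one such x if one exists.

Since 16 and 49 share no common factor, CRT says the pair of congruences has a solution (unique mod 784).
Any solution of the first congruence is x = 13 + 16t; substituting into the second, 16t ≡ 7 − 13 ≡ 43 (mod 49).
Note 16·46 = 736 ≡ 1 (mod 49) (as 736 − 1 = 15·49), so 16⁻¹ ≡ 46.
Multiplying by 46: t ≡ 46·43 = 1978 ≡ 18 (mod 49).
Taking t = 18 gives x = 13 + 16·18 = 301.
Indeed 301 ≡ 13 (mod 16) and 301 ≡ 7 (mod 49).

x = 301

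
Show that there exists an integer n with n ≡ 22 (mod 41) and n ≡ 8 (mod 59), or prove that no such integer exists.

n = 1129

Since 41 and 59 share no common factor, CRT says the pair of congruences has a solution (unique mod 2419).
Write n = 22 + 41t and require 22 + 41t ≡ 8 (mod 59), i.e. 41t ≡ 45 (mod 59).
To invert 41 modulo 59: 59 = 1·41 + 18, 41 = 2·18 + 5, 18 = 3·5 + 3, 5 = 1·3 + 2, 3 = 1·2 + 1, 2 = 2·1 + 0, and unwinding, 1 = 3 − 1·2 = 3 − (5 − 1·3) = −5 + 2·3 = −5 + 2·(18 − 3·5) = 2·18 − 7·5 = 2·18 − 7·(41 − 2·18) = −7·41 + 16·18 = −7·41 + 16·(59 − 1·41) = 16·59 − 23·41. Thus 41⁻¹ ≡ -23 ≡ 36 (mod 59).
Multiplying by 36: t ≡ 36·45 = 1620 ≡ 27 (mod 59).
With t = 27: n = 22 + 41·27 = 1129.
Check: 1129 mod 41 = 22, 1129 mod 59 = 8. ✓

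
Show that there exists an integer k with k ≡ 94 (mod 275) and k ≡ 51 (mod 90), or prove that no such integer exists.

There is no such integer.

Reduce both congruences modulo 5, which divides 275 and 90: they say k ≡ 94 (mod 5) and k ≡ 51 (mod 5).
But 94 mod 5 = 4 while 51 mod 5 = 1, a contradiction.
Therefore no such k exists.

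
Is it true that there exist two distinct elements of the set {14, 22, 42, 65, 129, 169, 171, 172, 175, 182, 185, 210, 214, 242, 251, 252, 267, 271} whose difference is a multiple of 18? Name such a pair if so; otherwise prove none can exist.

No, no such pair exists.

Residues mod 18: 14↦14, 22↦4, 42↦6, 65↦11, 129↦3, 169↦7, 171↦9, 172↦10, 175↦13, 182↦2, 185↦5, 210↦12, 214↦16, 242↦8, 251↦17, 252↦0, 267↦15, 271↦1.
No residue repeats among the 18 elements, so no pair has difference ≡ 0 (mod 18).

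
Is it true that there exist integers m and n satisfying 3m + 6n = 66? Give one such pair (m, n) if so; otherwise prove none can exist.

gcd(3, 6) = 3, and 3 divides 66, so integer solutions exist.
Dividing through by 3 reduces the equation to 1m + 2n = 22.
The coefficient of m is 1, so setting n = 0 and m = 22 already solves it.
The general solution is m = 22 + 2k, n = 0 − 1k; taking k = -11 gives the smaller pair m = 0, n = 11.
Indeed 3·0 + 6·11 = 0 + 66 = 66.

m = 0, n = 11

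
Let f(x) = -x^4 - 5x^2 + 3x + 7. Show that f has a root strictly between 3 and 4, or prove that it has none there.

f has no root in that interval.

The endpoint values f(3) = -110 and f(4) = -317 are both negative. Claim: f(x) < 0 for every x in (3, 4).
Substitute x = 3 + u, where 0 < u < 1 on the interval. Expanding, f(3 + u) = -u^4 - 12u^3 - 59u^2 - 135u - 110.
All 5 nonzero coefficients of this polynomial in u are negative; hence for u > 0 the value is a sum of negative terms (the constant -110 among them).
So f is strictly negative on (3, 4); no root exists in the interval.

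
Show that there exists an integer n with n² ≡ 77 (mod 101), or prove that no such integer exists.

n = 28

Take n = 28. Then 28² = 784 = 7·101 + 77, so 28² ≡ 77 (mod 101).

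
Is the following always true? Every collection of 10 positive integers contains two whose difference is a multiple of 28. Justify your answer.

No; for instance {78, 79, 80, 81, 82, 83, 84, 85, 86, 87} is a counterexample.

Consider the 10 integers 78, 79, …, 87. They lie in distinct residue classes modulo 28, since 10 ≤ 28.
The differences between them range over 1, …, 9, none of which is divisible by 28.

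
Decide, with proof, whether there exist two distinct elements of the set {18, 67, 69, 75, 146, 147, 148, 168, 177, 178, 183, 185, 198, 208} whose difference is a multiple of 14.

No such pair exists.

Residues mod 14: 18↦4, 67↦11, 69↦13, 75↦5, 146↦6, 147↦7, 148↦8, 168↦0, 177↦9, 178↦10, 183↦1, 185↦3, 198↦2, 208↦12.
No residue repeats among the 14 elements, so no pair has difference ≡ 0 (mod 14).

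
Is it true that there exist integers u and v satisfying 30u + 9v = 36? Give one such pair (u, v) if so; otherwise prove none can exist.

gcd(30, 9) = 3, and 3 divides 36, so integer solutions exist.
Dividing through by 3 reduces the equation to 10u + 3v = 12.
Euclidean algorithm: 10 = 3·3 + 1, 3 = 3·1 + 0.
Unwinding: 1 = 10 − 3·3, i.e. 10·1 + 3·(-3) = 1.
Times 12: 10·12 + 3·(-36) = 12, so (12, -36) solves it.
The general solution is u = 12 + 3k, v = -36 − 10k; taking k = -4 gives the smaller pair u = 0, v = 4.
Check: 30·0 + 9·4 = 0 + 36 = 36. ✓

u = 0, v = 4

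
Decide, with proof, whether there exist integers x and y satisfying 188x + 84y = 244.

Every value of 188x + 84y is a multiple of gcd(188, 84) = 4; since 4 ∣ 244, solutions exist.
Dividing through by 4 reduces the equation to 47x + 21y = 61.
Dividing repeatedly: 47 = 2·21 + 5, 21 = 4·5 + 1, 5 = 5·1 + 0.
Working back up the chain: 1 = 21 − 4·5 = 21 − 4·(47 − 2·21) = −4·47 + 9·21. So 47·(-4) + 21·9 = 1.
Scaling by 61 gives the particular solution (x, y) = (-244, 549).
Shifting by a multiple of (21, −47) keeps it a solution: x = -244 + 12·21 = 8, y = 549 − 12·47 = -15.
Check: 188·8 + 84·(-15) = 1504 − 1260 = 244. ✓

x = 8, y = -15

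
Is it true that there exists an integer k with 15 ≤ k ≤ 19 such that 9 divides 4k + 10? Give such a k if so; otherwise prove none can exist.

No such integer k in that range exists.

The values of 4k + 10 for k = 15, 16, …, 19 are 70, 74, 78, 82, 86; reduced mod 9 these are 7, 2, 6, 1, 5.
None is 0, so 9 never divides 4k + 10 on this range.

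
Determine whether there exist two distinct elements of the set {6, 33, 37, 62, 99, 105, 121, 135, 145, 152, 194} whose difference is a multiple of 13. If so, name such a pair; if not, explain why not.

Reduce each element modulo 13: 6↦6, 33↦7, 37↦11, 62↦10, 99↦8, 105↦1, 121↦4, 135↦5, 145↦2, 152↦9, 194↦12.
These 11 residues are pairwise different, hence no difference of two elements is divisible by 13.

No, no such pair exists.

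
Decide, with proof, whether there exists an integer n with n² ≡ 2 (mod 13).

Computing n² mod 13 for n = 0, 1, …, 6 (enough, by the symmetry n ↦ 13 − n) gives 0, 1, 4, 9, 3, 12, 10.
So the quadratic residues mod 13 are {0, 1, 3, 4, 9, 10, 12}, and 2 is not among them.
Therefore n² ≡ 2 (mod 13) has no solution.

No, no such integer exists.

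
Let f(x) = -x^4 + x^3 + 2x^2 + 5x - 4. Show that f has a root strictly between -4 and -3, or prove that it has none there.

f has no root in that interval.

f(-4) = -312 and f(-3) = -109, both negative, so a sign-change argument is unavailable; we show f keeps this sign on the whole interval.
Shift to the endpoint -3: with x = -3 − u (0 < u < 1), one computes f(-3 − u) = -u^4 - 13u^3 - 61u^2 - 128u - 109.
All 5 nonzero coefficients of this polynomial in u are negative; hence for u > 0 the value is a sum of negative terms (the constant -109 among them).
So f is strictly negative on (-4, -3); no root exists in the interval.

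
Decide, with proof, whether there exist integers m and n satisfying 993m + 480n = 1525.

gcd(993, 480) = 3, so every integer of the form 993m + 480n is a multiple of 3.
However 1525 leaves remainder 1 on division by 3.
Therefore 993m + 480n = 1525 has no solution in integers.

No such integers exist.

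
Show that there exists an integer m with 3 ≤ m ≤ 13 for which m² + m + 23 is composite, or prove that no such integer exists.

At m = 11: 11² + 11 + 23 = 155 = 5·31, which is composite.

m = 11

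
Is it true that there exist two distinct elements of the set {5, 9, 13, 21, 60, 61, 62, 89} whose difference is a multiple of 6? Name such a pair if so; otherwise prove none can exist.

5 mod 6 = 5 and 89 mod 6 = 5, so 89 − 5 = 84 = 14·6.

Yes: 5 and 89.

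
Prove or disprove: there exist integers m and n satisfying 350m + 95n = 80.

Every value of 350m + 95n is a multiple of gcd(350, 95) = 5; since 5 ∣ 80, solutions exist.
Dividing through by 5 reduces the equation to 70m + 19n = 16.
Dividing repeatedly: 70 = 3·19 + 13, 19 = 1·13 + 6, 13 = 2·6 + 1, 6 = 6·1 + 0.
Back-substituting, 1 = 13 − 2·6 = 13 − 2·(19 − 1·13) = −2·19 + 3·13 = −2·19 + 3·(70 − 3·19) = 3·70 − 11·19; that is, 70·3 + 19·(-11) = 1.
Multiplying through by 16: m = 3·16 = 48, n = (-11)·16 = -176 is a solution.
The general solution is m = 48 + 19k, n = -176 − 70k; taking k = -2 gives the smaller pair m = 10, n = -36.
Indeed 350·10 + 95·(-36) = 3500 − 3420 = 80.

m = 10, n = -36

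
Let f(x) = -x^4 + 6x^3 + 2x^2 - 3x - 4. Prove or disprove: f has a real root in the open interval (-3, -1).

The endpoint values f(-3) = -220 and f(-1) = -6 are both negative. Claim: f(x) < 0 for every x in (-3, -1).
Shift to the endpoint -1: with x = -1 − u (0 < u < 2), one computes f(-1 − u) = -u^4 - 10u^3 - 22u^2 - 15u - 6.
The nonzero coefficients here are all negative, so for u > 0 every term is negative (or zero), and the constant term -6 is strictly negative.
So f is strictly negative on (-3, -1); no root exists in the interval.

f has no root in that interval.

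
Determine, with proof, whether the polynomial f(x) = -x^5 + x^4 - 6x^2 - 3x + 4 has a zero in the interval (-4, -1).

f(-4) = 1200 and f(-1) = 3, both positive, so a sign-change argument is unavailable; we show f keeps this sign on the whole interval.
Shift to the endpoint -1: with x = -1 − u (0 < u < 3), one computes f(-1 − u) = u^5 + 6u^4 + 14u^3 + 10u^2 + 3.
All 5 nonzero coefficients of this polynomial in u are positive; hence for u > 0 the value is a sum of positive terms (the constant 3 among them).
So f is strictly positive on (-4, -1); no root exists in the interval.

No.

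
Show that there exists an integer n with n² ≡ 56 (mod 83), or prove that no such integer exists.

Apply Euler's criterion with the prime 83: 56 is a quadratic residue iff 56^41 ≡ 1 (mod 83), and a non-residue iff it is ≡ −1.
Squaring successively (mod 83): 56^2 = 3136 ≡ 65; 56^4 ≡ 65² = 4225 ≡ 75; 56^8 ≡ 75² = 5625 ≡ 64; 56^16 ≡ 64² = 4096 ≡ 29; 56^32 ≡ 29² = 841 ≡ 11.
Since 41 = 32 + 8 + 1, 56^41 ≡ 11 · 64 · 56; multiplying out mod 83: 11·64 = 704 ≡ 40, then 40·56 = 2240 ≡ 82. Thus 56^41 ≡ 82 ≡ −1 (mod 83).
The value −1 means 56 is a non-residue modulo 83, so n² ≡ 56 (mod 83) is impossible.

There is no such integer.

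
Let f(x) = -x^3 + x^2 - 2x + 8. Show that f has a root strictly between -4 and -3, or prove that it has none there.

f(-4) = 96 and f(-3) = 50, both positive.
The derivative f'(x) = -3x^2 + 2x - 2 is a quadratic with discriminant 2² − 4·(-3)·(-2) = -20 < 0; it never vanishes, so it is always negative (sign of the leading coefficient).
Hence f is strictly decreasing on ℝ, and in particular on [-4, -3]. A strictly monotone function with same-sign endpoint values stays positive on the whole interval, so f has no zero in (-4, -3).

No.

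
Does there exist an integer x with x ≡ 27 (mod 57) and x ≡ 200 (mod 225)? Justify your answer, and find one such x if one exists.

No such integer exists.

gcd(57, 225) = 3. If x ≡ 27 (mod 57) and x ≡ 200 (mod 225), then x ≡ 27 (mod 3) and x ≡ 200 (mod 3).
These are incompatible: 27 − 200 = -173 is not divisible by 3.
So no integer satisfies both congruences.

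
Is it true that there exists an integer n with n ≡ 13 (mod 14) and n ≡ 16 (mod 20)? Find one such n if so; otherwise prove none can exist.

Both moduli are multiples of 2 = gcd(14, 20), so any solution would satisfy n ≡ 13 and n ≡ 16 modulo 2 simultaneously.
But 13 mod 2 = 1 while 16 mod 2 = 0, a contradiction.
Therefore no such n exists.

No such integer exists.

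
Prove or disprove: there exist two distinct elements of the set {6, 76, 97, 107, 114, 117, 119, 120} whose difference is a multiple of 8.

There is no such pair.

Reduce each element modulo 8: 6↦6, 76↦4, 97↦1, 107↦3, 114↦2, 117↦5, 119↦7, 120↦0.
These 8 residues are pairwise different, hence no difference of two elements is divisible by 8.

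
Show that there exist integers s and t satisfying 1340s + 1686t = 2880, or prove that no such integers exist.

s = 669, t = -530

Every value of 1340s + 1686t is a multiple of gcd(1340, 1686) = 2; since 2 ∣ 2880, solutions exist.
Dividing through by 2 reduces the equation to 670s + 843t = 1440.
Dividing repeatedly: 843 = 1·670 + 173, 670 = 3·173 + 151, 173 = 1·151 + 22, 151 = 6·22 + 19, 22 = 1·19 + 3, 19 = 6·3 + 1, 3 = 3·1 + 0.
Back-substituting, 1 = 19 − 6·3 = 19 − 6·(22 − 1·19) = −6·22 + 7·19 = −6·22 + 7·(151 − 6·22) = 7·151 − 48·22 = 7·151 − 48·(173 − 1·151) = −48·173 + 55·151 = −48·173 + 55·(670 − 3·173) = 55·670 − 213·173 = 55·670 − 213·(843 − 1·670) = −213·843 + 268·670; that is, 670·268 + 843·(-213) = 1.
Multiplying through by 1440: s = 268·1440 = 385920, t = (-213)·1440 = -306720 is a solution.
The general solution is s = 385920 + 843k, t = -306720 − 670k; taking k = -457 gives the smaller pair s = 669, t = -530.
Indeed 1340·669 + 1686·(-530) = 896460 − 893580 = 2880.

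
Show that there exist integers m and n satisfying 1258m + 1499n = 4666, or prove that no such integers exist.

1258 and 1499 are coprime, so 1258m + 1499n ranges over all of ℤ.
Euclidean algorithm: 1499 = 1·1258 + 241, 1258 = 5·241 + 53, 241 = 4·53 + 29, 53 = 1·29 + 24, 29 = 1·24 + 5, 24 = 4·5 + 4, 5 = 1·4 + 1, 4 = 4·1 + 0.
Unwinding: 1 = 5 − 1·4 = 5 − (24 − 4·5) = −24 + 5·5 = −24 + 5·(29 − 1·24) = 5·29 − 6·24 = 5·29 − 6·(53 − 1·29) = −6·53 + 11·29 = −6·53 + 11·(241 − 4·53) = 11·241 − 50·53 = 11·241 − 50·(1258 − 5·241) = −50·1258 + 261·241 = −50·1258 + 261·(1499 − 1·1258) = 261·1499 − 311·1258, i.e. 1258·(-311) + 1499·261 = 1.
Multiplying through by 4666: m = (-311)·4666 = -1451126, n = 261·4666 = 1217826 is a solution.
Shifting by a multiple of (1499, −1258) keeps it a solution: m = -1451126 + 969·1499 = 1405, n = 1217826 − 969·1258 = -1176.
Indeed 1258·1405 + 1499·(-1176) = 1767490 − 1762824 = 4666.

m = 1405, n = -1176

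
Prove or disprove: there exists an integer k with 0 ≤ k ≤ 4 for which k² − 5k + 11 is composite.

No such integer k in that range exists.

The values for k = 0, 1, …, 4 are 11, 7, 5, 5, 7, and each of these is prime.
So no value in the range makes the expression composite.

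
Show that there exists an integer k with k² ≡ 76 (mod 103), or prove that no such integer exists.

Take k = 73. Then 73² = 5329 = 51·103 + 76, so 73² ≡ 76 (mod 103).

k = 73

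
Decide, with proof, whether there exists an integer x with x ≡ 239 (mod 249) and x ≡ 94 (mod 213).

Both moduli are multiples of 3 = gcd(249, 213), so any solution would satisfy x ≡ 239 and x ≡ 94 modulo 3 simultaneously.
But 239 mod 3 = 2 while 94 mod 3 = 1, a contradiction.
Hence the system has no solution.

No such integer exists.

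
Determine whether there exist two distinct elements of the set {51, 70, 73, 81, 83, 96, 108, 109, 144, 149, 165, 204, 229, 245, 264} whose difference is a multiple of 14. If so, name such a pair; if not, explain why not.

Reduce each element mod 14: 51↦9, 70↦0, 73↦3, 81↦11, 83↦13, 96↦12, 108↦10, 109↦11, 144↦4, 149↦9, 165↦11, 204↦8, 229↦5, 245↦7, 264↦12. The residue 9 repeats (at 51 and 149), and 149 − 51 = 98 = 7·14.

Yes: 51 and 149.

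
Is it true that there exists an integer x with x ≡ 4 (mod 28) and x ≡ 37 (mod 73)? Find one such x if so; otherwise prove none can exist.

x = 256

Since 28 and 73 share no common factor, CRT says the pair of congruences has a solution (unique mod 2044).
Any solution of the first congruence is x = 4 + 28t; substituting into the second, 28t ≡ 37 − 4 ≡ 33 (mod 73).
Since 28·60 = 1680 = 23·73 + 1, the inverse of 28 mod 73 is 60.
Therefore t ≡ 60·33 = 1980 ≡ 9 (mod 73).
With t = 9: x = 4 + 28·9 = 256.
Check: 256 mod 28 = 4, 256 mod 73 = 37. ✓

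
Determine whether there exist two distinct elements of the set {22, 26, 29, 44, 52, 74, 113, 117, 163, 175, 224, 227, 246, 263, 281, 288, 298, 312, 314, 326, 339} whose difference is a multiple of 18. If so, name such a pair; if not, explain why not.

Yes: 26 and 44.

Both 26 and 44 leave remainder 8 on division by 18; their difference 18 = 1·18 is a multiple of 18.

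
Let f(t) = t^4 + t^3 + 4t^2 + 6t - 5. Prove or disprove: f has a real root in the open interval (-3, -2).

No.

The endpoint values f(-3) = 67 and f(-2) = 7 are both positive. Claim: f(t) > 0 for every t in (-3, -2).
Substitute t = -2 − u, where 0 < u < 1 on the interval. Expanding, f(-2 − u) = u^4 + 7u^3 + 22u^2 + 30u + 7.
The nonzero coefficients here are all positive, so for u > 0 every term is positive (or zero), and the constant term 7 is strictly positive.
So f is strictly positive on (-3, -2); no root exists in the interval.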